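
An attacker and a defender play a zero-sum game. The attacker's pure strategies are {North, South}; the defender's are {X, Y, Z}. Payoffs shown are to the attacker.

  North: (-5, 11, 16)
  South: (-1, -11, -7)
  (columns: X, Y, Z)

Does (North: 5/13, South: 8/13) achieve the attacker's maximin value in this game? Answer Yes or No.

Yes

Against X this mix gives (5/13)·(-5) + (8/13)·(-1) = -33/13.
Against Y this mix gives (5/13)·11 + (8/13)·(-11) = -33/13.
Against Z this mix gives (5/13)·16 + (8/13)·(-7) = 24/13.
All of the defender's active replies (X, Y) yield -33/13, and no column does worse for the attacker. The mix makes the defender indifferent and guarantees -33/13, so it is optimal.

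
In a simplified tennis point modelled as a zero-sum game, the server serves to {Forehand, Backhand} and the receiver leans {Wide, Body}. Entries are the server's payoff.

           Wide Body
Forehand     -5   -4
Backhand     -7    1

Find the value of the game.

-5

Row minima: Forehand → -5, Backhand → -7; maximin = -5.
Column maxima: Wide → -5, Body → 1; minimax = -5.
Since maximin = minimax = -5, there is a saddle point and the value is -5.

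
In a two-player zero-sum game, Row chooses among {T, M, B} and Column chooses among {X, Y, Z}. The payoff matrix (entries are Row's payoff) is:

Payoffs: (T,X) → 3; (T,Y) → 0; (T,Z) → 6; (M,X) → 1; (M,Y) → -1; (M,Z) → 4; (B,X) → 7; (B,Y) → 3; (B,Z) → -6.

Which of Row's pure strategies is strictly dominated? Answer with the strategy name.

T gives a strictly higher payoff than M against every column: 3 > 1, 0 > -1, 6 > 4.
So M is strictly dominated and Row never plays it.

M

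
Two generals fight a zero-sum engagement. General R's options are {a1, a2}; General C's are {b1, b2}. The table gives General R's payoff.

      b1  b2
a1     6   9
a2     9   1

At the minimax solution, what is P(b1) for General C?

Row minima: a1 → 6, a2 → 1; maximin = 6.
Column maxima: b1 → 9, b2 → 9; minimax = 9.
6 ≠ 9, so there is no saddle point; optimal play is mixed.
Let General R play a1 with probability p. Expected payoff against b1: 6p + 9(1−p) = −3p + 9; against b2: 9p + 1(1−p) = 8p + 1.
Setting these equal: −3p + 9 = 8p + 1 ⇒ −11p = -8 ⇒ p = 8/11, and the value is (-3)·(8/11) + 9 = 75/11.
For General C: with q = P(b1), equating a1's and a2's payoffs gives −3q + 9 = 8q + 1 ⇒ q = 8/11.

8/11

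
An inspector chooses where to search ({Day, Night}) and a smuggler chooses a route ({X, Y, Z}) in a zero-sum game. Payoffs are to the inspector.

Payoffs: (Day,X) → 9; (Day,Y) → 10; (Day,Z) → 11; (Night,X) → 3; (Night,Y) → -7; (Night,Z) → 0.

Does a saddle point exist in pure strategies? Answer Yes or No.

Row minima: Day → 9, Night → -7; maximin = 9.
Column maxima: X → 9, Y → 10, Z → 11; minimax = 9.
maximin = minimax = 9, so a saddle point exists.

Yes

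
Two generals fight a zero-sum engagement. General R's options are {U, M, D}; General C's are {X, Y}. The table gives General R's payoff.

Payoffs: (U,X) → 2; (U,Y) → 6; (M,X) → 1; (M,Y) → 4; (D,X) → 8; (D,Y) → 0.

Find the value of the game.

4

Row minima: U → 2, M → 1, D → 0; maximin = 2.
Column maxima: X → 8, Y → 6; minimax = 6.
2 ≠ 6, so there is no saddle point; optimal play is mixed.
M is strictly dominated by U, so General R never plays it.
On the remaining 2×2 (U, D vs X, Y):
Let General R play U with probability p. Expected payoff against X: 2p + 8(1−p) = −6p + 8; against Y: 6p + 0(1−p) = 6p.
Setting these equal: −6p + 8 = 6p ⇒ −12p = -8 ⇒ p = 2/3, and the value is (-6)·(2/3) + 8 = 4.
For General C: with q = P(X), equating U's and D's payoffs gives −4q + 6 = 8q ⇒ q = 1/2.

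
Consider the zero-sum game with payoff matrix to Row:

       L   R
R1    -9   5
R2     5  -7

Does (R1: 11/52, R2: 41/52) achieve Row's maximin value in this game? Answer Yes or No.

No

Against L this mix gives (11/52)·(-9) + (41/52)·5 = 53/26.
Against R this mix gives (11/52)·5 + (41/52)·(-7) = -58/13.
Column will play R, holding Row to -58/13. Shifting weight toward the row that does better against R would raise this floor (the equalizing mix achieves -19/13 against both R and L), so the proposed strategy is not optimal.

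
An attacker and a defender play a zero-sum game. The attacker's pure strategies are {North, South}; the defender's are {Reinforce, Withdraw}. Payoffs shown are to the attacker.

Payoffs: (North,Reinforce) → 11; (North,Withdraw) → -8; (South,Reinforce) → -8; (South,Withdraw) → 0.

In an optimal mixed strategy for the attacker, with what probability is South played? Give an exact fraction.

Row minima: North → -8, South → -8; maximin = -8.
Column maxima: Reinforce → 11, Withdraw → 0; minimax = 0.
-8 ≠ 0, so there is no saddle point; optimal play is mixed.
Let the attacker play North with probability p. Expected payoff against Reinforce: 11p + (-8)(1−p) = 19p − 8; against Withdraw: (-8)p + 0(1−p) = −8p.
Setting these equal: 19p − 8 = −8p ⇒ 27p = 8 ⇒ p = 8/27, and the value is (19)·(8/27) − 8 = -64/27.
For the defender: with q = P(Reinforce), equating North's and South's payoffs gives 19q − 8 = −8q ⇒ q = 8/27.

19/27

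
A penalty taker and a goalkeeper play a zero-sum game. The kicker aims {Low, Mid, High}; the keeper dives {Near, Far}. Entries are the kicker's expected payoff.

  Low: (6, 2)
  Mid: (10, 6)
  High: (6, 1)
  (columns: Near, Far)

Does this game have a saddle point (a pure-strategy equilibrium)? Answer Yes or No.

Row minima: Low → 2, Mid → 6, High → 1; maximin = 6.
Column maxima: Near → 10, Far → 6; minimax = 6.
maximin = minimax = 6, so a saddle point exists.

Yes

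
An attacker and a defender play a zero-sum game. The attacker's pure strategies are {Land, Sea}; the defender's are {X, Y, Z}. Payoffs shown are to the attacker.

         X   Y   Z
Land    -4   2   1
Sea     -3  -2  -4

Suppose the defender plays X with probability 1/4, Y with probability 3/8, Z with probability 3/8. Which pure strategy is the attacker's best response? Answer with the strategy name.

Expected payoff of Land: (1/4)·(-4) + (3/8)·2 + (3/8)·1 = 1/8.
Expected payoff of Sea: (1/4)·(-3) + (3/8)·(-2) + (3/8)·(-4) = -3.
The largest is 1/8, so the attacker's best response is Land.

Land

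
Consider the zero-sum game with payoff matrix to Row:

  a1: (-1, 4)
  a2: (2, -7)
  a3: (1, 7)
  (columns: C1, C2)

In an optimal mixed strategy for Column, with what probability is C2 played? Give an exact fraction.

Row minima: a1 → -1, a2 → -7, a3 → 1; maximin = 1.
Column maxima: C1 → 2, C2 → 7; minimax = 2.
1 ≠ 2, so there is no saddle point; optimal play is mixed.
a1 is strictly dominated by a3, so Row never plays it.
On the remaining 2×2 (a2, a3 vs C1, C2):
Let Row play a2 with probability p. Expected payoff against C1: 2p + 1(1−p) = p + 1; against C2: (-7)p + 7(1−p) = −14p + 7.
Setting these equal: p + 1 = −14p + 7 ⇒ 15p = 6 ⇒ p = 2/5, and the value is (1)·(2/5) + 1 = 7/5.
For Column: with q = P(C1), equating a2's and a3's payoffs gives 9q − 7 = −6q + 7 ⇒ q = 14/15.

1/15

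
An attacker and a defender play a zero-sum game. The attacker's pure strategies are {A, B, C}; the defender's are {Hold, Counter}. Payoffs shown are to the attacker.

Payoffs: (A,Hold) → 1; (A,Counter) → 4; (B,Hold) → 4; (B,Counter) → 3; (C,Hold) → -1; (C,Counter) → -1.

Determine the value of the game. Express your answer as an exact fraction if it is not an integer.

13/4

Row minima: A → 1, B → 3, C → -1; maximin = 3.
Column maxima: Hold → 4, Counter → 4; minimax = 4.
3 ≠ 4, so there is no saddle point; optimal play is mixed.
C is strictly dominated by A, so the attacker never plays it.
On the remaining 2×2 (A, B vs Hold, Counter):
Let the attacker play A with probability p. Expected payoff against Hold: 1p + 4(1−p) = −3p + 4; against Counter: 4p + 3(1−p) = p + 3.
Setting these equal: −3p + 4 = p + 3 ⇒ −4p = -1 ⇒ p = 1/4, and the value is (-3)·(1/4) + 4 = 13/4.
For the defender: with q = P(Hold), equating A's and B's payoffs gives −3q + 4 = q + 3 ⇒ q = 1/4.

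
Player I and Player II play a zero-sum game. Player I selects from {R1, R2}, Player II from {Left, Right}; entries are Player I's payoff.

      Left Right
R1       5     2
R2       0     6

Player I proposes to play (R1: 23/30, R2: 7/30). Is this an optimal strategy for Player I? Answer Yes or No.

No

Against Left this mix gives (23/30)·5 + (7/30)·0 = 23/6.
Against Right this mix gives (23/30)·2 + (7/30)·6 = 44/15.
Player II will play Right, holding Player I to 44/15. Shifting weight toward the row that does better against Right would raise this floor (the equalizing mix achieves 10/3 against both Right and Left), so the proposed strategy is not optimal.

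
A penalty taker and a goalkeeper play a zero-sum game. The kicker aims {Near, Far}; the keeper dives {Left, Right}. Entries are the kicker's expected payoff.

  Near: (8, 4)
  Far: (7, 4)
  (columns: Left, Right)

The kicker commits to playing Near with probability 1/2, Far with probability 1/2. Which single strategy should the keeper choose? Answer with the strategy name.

Right

If the keeper plays Left, the kicker's expected payoff is (1/2)·8 + (1/2)·7 = 15/2.
If the keeper plays Right, the kicker's expected payoff is (1/2)·4 + (1/2)·4 = 4.
The keeper minimizes the kicker's payoff; the smallest is 4, so the best response is Right.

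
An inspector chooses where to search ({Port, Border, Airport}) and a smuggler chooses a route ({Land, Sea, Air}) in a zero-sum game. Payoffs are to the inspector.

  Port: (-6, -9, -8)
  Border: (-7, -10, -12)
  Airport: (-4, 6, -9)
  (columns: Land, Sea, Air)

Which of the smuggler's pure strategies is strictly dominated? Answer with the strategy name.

Air holds the inspector's payoff strictly below Land in every row: -8 < -6, -12 < -7, -9 < -4.
So Land is strictly dominated for the smuggler.

Land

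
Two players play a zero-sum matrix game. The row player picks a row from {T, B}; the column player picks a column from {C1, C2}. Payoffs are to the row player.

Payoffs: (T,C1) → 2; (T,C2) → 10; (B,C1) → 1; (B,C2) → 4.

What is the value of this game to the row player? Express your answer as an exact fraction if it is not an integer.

2

Row minima: T → 2, B → 1; maximin = 2.
Column maxima: C1 → 2, C2 → 10; minimax = 2.
Since maximin = minimax = 2, there is a saddle point and the value is 2.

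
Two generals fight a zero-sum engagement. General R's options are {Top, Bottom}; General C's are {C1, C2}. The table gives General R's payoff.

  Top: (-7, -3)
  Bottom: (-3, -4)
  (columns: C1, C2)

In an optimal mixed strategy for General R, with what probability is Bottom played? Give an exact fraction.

4/5

Row minima: Top → -7, Bottom → -4; maximin = -4.
Column maxima: C1 → -3, C2 → -3; minimax = -3.
-4 ≠ -3, so there is no saddle point; optimal play is mixed.
Let General R play Top with probability p. Expected payoff against C1: (-7)p + (-3)(1−p) = −4p − 3; against C2: (-3)p + (-4)(1−p) = p − 4.
Setting these equal: −4p − 3 = p − 4 ⇒ −5p = -1 ⇒ p = 1/5, and the value is (-4)·(1/5) − 3 = -19/5.
For General C: with q = P(C1), equating Top's and Bottom's payoffs gives −4q − 3 = q − 4 ⇒ q = 1/5.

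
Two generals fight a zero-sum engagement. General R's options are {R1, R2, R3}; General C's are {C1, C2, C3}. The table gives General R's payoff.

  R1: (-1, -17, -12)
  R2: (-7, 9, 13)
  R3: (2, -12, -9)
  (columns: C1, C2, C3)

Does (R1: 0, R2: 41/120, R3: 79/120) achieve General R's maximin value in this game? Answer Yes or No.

No

Against C1 this mix gives (41/120)·(-7) + (79/120)·2 = -43/40.
Against C2 this mix gives (41/120)·9 + (79/120)·(-12) = -193/40.
Against C3 this mix gives (41/120)·13 + (79/120)·(-9) = -89/60.
General C will play C2, holding General R to -193/40. Shifting weight toward the row that does better against C2 would raise this floor (the equalizing mix achieves -11/5 against both C2 and C1), so the proposed strategy is not optimal.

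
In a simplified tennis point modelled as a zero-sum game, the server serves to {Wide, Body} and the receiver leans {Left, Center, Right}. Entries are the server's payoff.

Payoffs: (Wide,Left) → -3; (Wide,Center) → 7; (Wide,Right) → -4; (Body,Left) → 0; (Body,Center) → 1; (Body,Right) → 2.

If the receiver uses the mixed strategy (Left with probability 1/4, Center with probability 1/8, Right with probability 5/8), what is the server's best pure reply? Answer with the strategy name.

Expected payoff of Wide: (1/4)·(-3) + (1/8)·7 + (5/8)·(-4) = -19/8.
Expected payoff of Body: (1/4)·0 + (1/8)·1 + (5/8)·2 = 11/8.
The largest is 11/8, so the server's best response is Body.

Body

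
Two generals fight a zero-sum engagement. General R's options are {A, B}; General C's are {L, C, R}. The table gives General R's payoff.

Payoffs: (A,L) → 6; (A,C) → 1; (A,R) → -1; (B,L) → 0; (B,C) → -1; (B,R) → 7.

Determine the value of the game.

3/5

Row minima: A → -1, B → -1; maximin = -1.
Column maxima: L → 6, C → 1, R → 7; minimax = 1.
-1 ≠ 1, so there is no saddle point; optimal play is mixed.
L is strictly dominated by C (it gives General R strictly more in every row), so General C never plays it.
On the remaining 2×2 (A, B vs C, R):
Let General R play A with probability p. Expected payoff against C: 1p + (-1)(1−p) = 2p − 1; against R: (-1)p + 7(1−p) = −8p + 7.
Setting these equal: 2p − 1 = −8p + 7 ⇒ 10p = 8 ⇒ p = 4/5, and the value is (2)·(4/5) − 1 = 3/5.
For General C: with q = P(C), equating A's and B's payoffs gives 2q − 1 = −8q + 7 ⇒ q = 4/5.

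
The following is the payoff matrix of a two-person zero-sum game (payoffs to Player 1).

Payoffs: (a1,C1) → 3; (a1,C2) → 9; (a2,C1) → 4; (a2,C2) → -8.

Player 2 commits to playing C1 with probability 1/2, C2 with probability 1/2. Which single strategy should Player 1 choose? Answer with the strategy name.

Expected payoff of a1: (1/2)·3 + (1/2)·9 = 6.
Expected payoff of a2: (1/2)·4 + (1/2)·(-8) = -2.
The largest is 6, so Player 1's best response is a1.

a1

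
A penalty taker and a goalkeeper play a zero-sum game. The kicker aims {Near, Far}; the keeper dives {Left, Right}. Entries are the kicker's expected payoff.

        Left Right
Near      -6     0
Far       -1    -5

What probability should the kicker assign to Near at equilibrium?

Row minima: Near → -6, Far → -5; maximin = -5.
Column maxima: Left → -1, Right → 0; minimax = -1.
-5 ≠ -1, so there is no saddle point; optimal play is mixed.
Let the kicker play Near with probability p. Expected payoff against Left: (-6)p + (-1)(1−p) = −5p − 1; against Right: 0p + (-5)(1−p) = 5p − 5.
Setting these equal: −5p − 1 = 5p − 5 ⇒ −10p = -4 ⇒ p = 2/5, and the value is (-5)·(2/5) − 1 = -3.
For the keeper: with q = P(Left), equating Near's and Far's payoffs gives −6q = 4q − 5 ⇒ q = 1/2.

2/5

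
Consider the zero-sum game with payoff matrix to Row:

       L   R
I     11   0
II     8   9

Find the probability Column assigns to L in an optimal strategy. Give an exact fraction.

3/4

Row minima: I → 0, II → 8; maximin = 8.
Column maxima: L → 11, R → 9; minimax = 9.
8 ≠ 9, so there is no saddle point; optimal play is mixed.
Let Row play I with probability p. Expected payoff against L: 11p + 8(1−p) = 3p + 8; against R: 0p + 9(1−p) = −9p + 9.
Setting these equal: 3p + 8 = −9p + 9 ⇒ 12p = 1 ⇒ p = 1/12, and the value is (3)·(1/12) + 8 = 33/4.
For Column: with q = P(L), equating I's and II's payoffs gives 11q = −q + 9 ⇒ q = 3/4.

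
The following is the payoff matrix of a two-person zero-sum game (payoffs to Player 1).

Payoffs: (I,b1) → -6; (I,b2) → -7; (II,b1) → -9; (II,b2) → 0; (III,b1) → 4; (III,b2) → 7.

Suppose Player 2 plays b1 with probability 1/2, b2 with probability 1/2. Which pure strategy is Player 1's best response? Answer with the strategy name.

Expected payoff of I: (1/2)·(-6) + (1/2)·(-7) = -13/2.
Expected payoff of II: (1/2)·(-9) + (1/2)·0 = -9/2.
Expected payoff of III: (1/2)·4 + (1/2)·7 = 11/2.
The largest is 11/2, so Player 1's best response is III.

III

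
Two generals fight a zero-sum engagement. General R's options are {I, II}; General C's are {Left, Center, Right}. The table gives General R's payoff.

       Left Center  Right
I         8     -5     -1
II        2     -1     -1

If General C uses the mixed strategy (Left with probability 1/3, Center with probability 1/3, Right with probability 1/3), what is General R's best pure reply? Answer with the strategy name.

Expected payoff of I: (1/3)·8 + (1/3)·(-5) + (1/3)·(-1) = 2/3.
Expected payoff of II: (1/3)·2 + (1/3)·(-1) + (1/3)·(-1) = 0.
The largest is 2/3, so General R's best response is I.

I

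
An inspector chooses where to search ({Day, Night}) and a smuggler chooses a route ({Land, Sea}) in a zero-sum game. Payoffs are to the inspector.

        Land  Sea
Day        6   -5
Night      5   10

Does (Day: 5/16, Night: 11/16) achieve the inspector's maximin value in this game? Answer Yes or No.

Against Land this mix gives (5/16)·6 + (11/16)·5 = 85/16.
Against Sea this mix gives (5/16)·(-5) + (11/16)·10 = 85/16.
All of the smuggler's active replies (Land, Sea) yield 85/16, and no column does worse for the inspector. The mix makes the smuggler indifferent and guarantees 85/16, so it is optimal.

Yes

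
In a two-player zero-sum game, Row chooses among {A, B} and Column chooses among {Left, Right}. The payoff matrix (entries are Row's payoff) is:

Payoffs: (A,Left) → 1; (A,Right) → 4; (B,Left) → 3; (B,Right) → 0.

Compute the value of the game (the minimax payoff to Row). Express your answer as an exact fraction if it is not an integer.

Row minima: A → 1, B → 0; maximin = 1.
Column maxima: Left → 3, Right → 4; minimax = 3.
1 ≠ 3, so there is no saddle point; optimal play is mixed.
Let Row play A with probability p. Expected payoff against Left: 1p + 3(1−p) = −2p + 3; against Right: 4p + 0(1−p) = 4p.
Setting these equal: −2p + 3 = 4p ⇒ −6p = -3 ⇒ p = 1/2, and the value is (-2)·(1/2) + 3 = 2.
For Column: with q = P(Left), equating A's and B's payoffs gives −3q + 4 = 3q ⇒ q = 2/3.

2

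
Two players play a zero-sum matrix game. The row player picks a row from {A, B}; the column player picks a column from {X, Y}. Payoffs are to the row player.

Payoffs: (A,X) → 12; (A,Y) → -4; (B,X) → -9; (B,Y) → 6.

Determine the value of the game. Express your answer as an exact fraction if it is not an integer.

Row minima: A → -4, B → -9; maximin = -4.
Column maxima: X → 12, Y → 6; minimax = 6.
-4 ≠ 6, so there is no saddle point; optimal play is mixed.
Let the row player play A with probability p. Expected payoff against X: 12p + (-9)(1−p) = 21p − 9; against Y: (-4)p + 6(1−p) = −10p + 6.
Setting these equal: 21p − 9 = −10p + 6 ⇒ 31p = 15 ⇒ p = 15/31, and the value is (21)·(15/31) − 9 = 36/31.
For the column player: with q = P(X), equating A's and B's payoffs gives 16q − 4 = −15q + 6 ⇒ q = 10/31.

36/31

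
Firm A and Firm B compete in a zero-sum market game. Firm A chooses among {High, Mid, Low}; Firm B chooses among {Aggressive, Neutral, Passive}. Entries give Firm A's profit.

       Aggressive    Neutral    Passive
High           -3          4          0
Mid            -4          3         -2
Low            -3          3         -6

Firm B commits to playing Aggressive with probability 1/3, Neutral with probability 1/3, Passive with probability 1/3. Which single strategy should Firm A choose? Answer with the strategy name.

High

Expected payoff of High: (1/3)·(-3) + (1/3)·4 + (1/3)·0 = 1/3.
Expected payoff of Mid: (1/3)·(-4) + (1/3)·3 + (1/3)·(-2) = -1.
Expected payoff of Low: (1/3)·(-3) + (1/3)·3 + (1/3)·(-6) = -2.
The largest is 1/3, so Firm A's best response is High.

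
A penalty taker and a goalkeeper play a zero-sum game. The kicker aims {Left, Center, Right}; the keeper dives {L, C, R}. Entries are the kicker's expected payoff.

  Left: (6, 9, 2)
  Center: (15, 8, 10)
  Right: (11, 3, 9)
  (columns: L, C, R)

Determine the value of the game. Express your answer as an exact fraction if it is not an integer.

Row minima: Left → 2, Center → 8, Right → 3; maximin = 8.
Column maxima: L → 15, C → 9, R → 10; minimax = 9.
8 ≠ 9, so there is no saddle point; optimal play is mixed.
Right is strictly dominated by Center, so the kicker never plays it.
L is strictly dominated by R (it gives the kicker strictly more in every row), so the keeper never plays it.
On the remaining 2×2 (Left, Center vs C, R):
Let the kicker play Left with probability p. Expected payoff against C: 9p + 8(1−p) = p + 8; against R: 2p + 10(1−p) = −8p + 10.
Setting these equal: p + 8 = −8p + 10 ⇒ 9p = 2 ⇒ p = 2/9, and the value is (1)·(2/9) + 8 = 74/9.
For the keeper: with q = P(C), equating Left's and Center's payoffs gives 7q + 2 = −2q + 10 ⇒ q = 8/9.

74/9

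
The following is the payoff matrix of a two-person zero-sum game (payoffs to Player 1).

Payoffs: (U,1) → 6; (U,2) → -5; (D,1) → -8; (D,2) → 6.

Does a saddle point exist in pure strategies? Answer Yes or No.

Row minima: U → -5, D → -8; maximin = -5.
Column maxima: 1 → 6, 2 → 6; minimax = 6.
-5 ≠ 6, so no pure-strategy equilibrium exists.

No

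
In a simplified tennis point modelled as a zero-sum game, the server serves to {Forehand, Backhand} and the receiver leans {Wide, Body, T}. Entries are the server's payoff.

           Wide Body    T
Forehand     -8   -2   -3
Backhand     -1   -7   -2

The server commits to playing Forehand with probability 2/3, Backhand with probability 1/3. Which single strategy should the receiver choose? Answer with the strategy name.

Wide

If the receiver plays Wide, the server's expected payoff is (2/3)·(-8) + (1/3)·(-1) = -17/3.
If the receiver plays Body, the server's expected payoff is (2/3)·(-2) + (1/3)·(-7) = -11/3.
If the receiver plays T, the server's expected payoff is (2/3)·(-3) + (1/3)·(-2) = -8/3.
The receiver minimizes the server's payoff; the smallest is -17/3, so the best response is Wide.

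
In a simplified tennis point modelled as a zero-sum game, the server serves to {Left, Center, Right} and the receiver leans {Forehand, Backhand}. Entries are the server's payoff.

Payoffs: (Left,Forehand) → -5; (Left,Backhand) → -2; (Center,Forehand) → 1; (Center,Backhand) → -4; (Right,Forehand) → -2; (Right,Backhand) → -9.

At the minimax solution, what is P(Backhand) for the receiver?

Row minima: Left → -5, Center → -4, Right → -9; maximin = -4.
Column maxima: Forehand → 1, Backhand → -2; minimax = -2.
-4 ≠ -2, so there is no saddle point; optimal play is mixed.
Right is strictly dominated by Center, so the server never plays it.
On the remaining 2×2 (Left, Center vs Forehand, Backhand):
Let the server play Left with probability p. Expected payoff against Forehand: (-5)p + 1(1−p) = −6p + 1; against Backhand: (-2)p + (-4)(1−p) = 2p − 4.
Setting these equal: −6p + 1 = 2p − 4 ⇒ −8p = -5 ⇒ p = 5/8, and the value is (-6)·(5/8) + 1 = -11/4.
For the receiver: with q = P(Forehand), equating Left's and Center's payoffs gives −3q − 2 = 5q − 4 ⇒ q = 1/4.

3/4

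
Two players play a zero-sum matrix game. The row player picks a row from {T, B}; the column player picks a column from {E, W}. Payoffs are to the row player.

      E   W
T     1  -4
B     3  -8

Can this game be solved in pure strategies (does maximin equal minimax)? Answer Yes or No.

Row minima: T → -4, B → -8; maximin = -4.
Column maxima: E → 3, W → -4; minimax = -4.
maximin = minimax = -4, so a saddle point exists.

Yes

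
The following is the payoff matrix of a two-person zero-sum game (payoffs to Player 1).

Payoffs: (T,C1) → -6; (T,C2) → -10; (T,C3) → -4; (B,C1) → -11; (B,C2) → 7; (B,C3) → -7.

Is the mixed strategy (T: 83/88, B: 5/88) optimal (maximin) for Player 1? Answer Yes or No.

No

Against C1 this mix gives (83/88)·(-6) + (5/88)·(-11) = -553/88.
Against C2 this mix gives (83/88)·(-10) + (5/88)·7 = -795/88.
Against C3 this mix gives (83/88)·(-4) + (5/88)·(-7) = -367/88.
Player 2 will play C2, holding Player 1 to -795/88. Shifting weight toward the row that does better against C2 would raise this floor (the equalizing mix achieves -76/11 against both C2 and C1), so the proposed strategy is not optimal.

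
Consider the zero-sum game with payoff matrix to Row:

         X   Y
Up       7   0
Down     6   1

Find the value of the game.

1

Row minima: Up → 0, Down → 1; maximin = 1.
Column maxima: X → 7, Y → 1; minimax = 1.
Since maximin = minimax = 1, there is a saddle point and the value is 1.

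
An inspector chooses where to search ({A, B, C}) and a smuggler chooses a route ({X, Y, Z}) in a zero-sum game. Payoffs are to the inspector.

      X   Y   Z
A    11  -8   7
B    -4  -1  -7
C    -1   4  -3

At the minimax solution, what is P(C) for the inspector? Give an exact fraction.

15/22

Row minima: A → -8, B → -7, C → -3; maximin = -3.
Column maxima: X → 11, Y → 4, Z → 7; minimax = 4.
-3 ≠ 4, so there is no saddle point; optimal play is mixed.
B is strictly dominated by C, so the inspector never plays it.
X is strictly dominated by Z (it gives the inspector strictly more in every row), so the smuggler never plays it.
On the remaining 2×2 (A, C vs Y, Z):
Let the inspector play A with probability p. Expected payoff against Y: (-8)p + 4(1−p) = −12p + 4; against Z: 7p + (-3)(1−p) = 10p − 3.
Setting these equal: −12p + 4 = 10p − 3 ⇒ −22p = -7 ⇒ p = 7/22, and the value is (-12)·(7/22) + 4 = 2/11.
For the smuggler: with q = P(Y), equating A's and C's payoffs gives −15q + 7 = 7q − 3 ⇒ q = 5/11.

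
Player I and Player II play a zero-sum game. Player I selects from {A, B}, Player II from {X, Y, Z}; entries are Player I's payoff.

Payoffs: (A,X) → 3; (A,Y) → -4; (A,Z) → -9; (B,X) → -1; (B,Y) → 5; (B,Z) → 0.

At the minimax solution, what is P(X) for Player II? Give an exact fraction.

Row minima: A → -9, B → -1; maximin = -1.
Column maxima: X → 3, Y → 5, Z → 0; minimax = 0.
-1 ≠ 0, so there is no saddle point; optimal play is mixed.
Y is strictly dominated by Z (it gives Player I strictly more in every row), so Player II never plays it.
On the remaining 2×2 (A, B vs X, Z):
Let Player I play A with probability p. Expected payoff against X: 3p + (-1)(1−p) = 4p − 1; against Z: (-9)p + 0(1−p) = −9p.
Setting these equal: 4p − 1 = −9p ⇒ 13p = 1 ⇒ p = 1/13, and the value is (4)·(1/13) − 1 = -9/13.
For Player II: with q = P(X), equating A's and B's payoffs gives 12q − 9 = −q ⇒ q = 9/13.

9/13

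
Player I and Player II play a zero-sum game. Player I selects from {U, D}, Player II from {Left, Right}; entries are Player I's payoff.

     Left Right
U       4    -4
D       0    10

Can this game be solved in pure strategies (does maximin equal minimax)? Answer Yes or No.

Row minima: U → -4, D → 0; maximin = 0.
Column maxima: Left → 4, Right → 10; minimax = 4.
0 ≠ 4, so no pure-strategy equilibrium exists.

No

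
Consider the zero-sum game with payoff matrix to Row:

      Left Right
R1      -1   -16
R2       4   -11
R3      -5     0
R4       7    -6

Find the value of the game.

Row minima: R1 → -16, R2 → -11, R3 → -5, R4 → -6; maximin = -5.
Column maxima: Left → 7, Right → 0; minimax = 0.
-5 ≠ 0, so there is no saddle point; optimal play is mixed.
R1 is strictly dominated by R2, so Row never plays it.
R2 is strictly dominated by R4, so Row never plays it.
On the remaining 2×2 (R3, R4 vs Left, Right):
Let Row play R3 with probability p. Expected payoff against Left: (-5)p + 7(1−p) = −12p + 7; against Right: 0p + (-6)(1−p) = 6p − 6.
Setting these equal: −12p + 7 = 6p − 6 ⇒ −18p = -13 ⇒ p = 13/18, and the value is (-12)·(13/18) + 7 = -5/3.
For Column: with q = P(Left), equating R3's and R4's payoffs gives −5q = 13q − 6 ⇒ q = 1/3.

-5/3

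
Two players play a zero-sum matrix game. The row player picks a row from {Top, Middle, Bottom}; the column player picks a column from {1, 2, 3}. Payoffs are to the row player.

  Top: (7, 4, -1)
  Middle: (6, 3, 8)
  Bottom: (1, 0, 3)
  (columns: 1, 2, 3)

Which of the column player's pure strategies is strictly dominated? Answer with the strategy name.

2 holds the row player's payoff strictly below 1 in every row: 4 < 7, 3 < 6, 0 < 1.
So 1 is strictly dominated for the column player.

1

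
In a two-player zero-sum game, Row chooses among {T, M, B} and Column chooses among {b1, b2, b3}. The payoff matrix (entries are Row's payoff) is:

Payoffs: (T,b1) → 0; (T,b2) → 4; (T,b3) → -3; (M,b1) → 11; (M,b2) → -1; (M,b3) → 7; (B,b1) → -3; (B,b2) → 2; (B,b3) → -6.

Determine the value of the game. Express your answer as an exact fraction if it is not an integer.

5/3

Row minima: T → -3, M → -1, B → -6; maximin = -1.
Column maxima: b1 → 11, b2 → 4, b3 → 7; minimax = 4.
-1 ≠ 4, so there is no saddle point; optimal play is mixed.
B is strictly dominated by T, so Row never plays it.
b1 is strictly dominated by b3 (it gives Row strictly more in every row), so Column never plays it.
On the remaining 2×2 (T, M vs b2, b3):
Let Row play T with probability p. Expected payoff against b2: 4p + (-1)(1−p) = 5p − 1; against b3: (-3)p + 7(1−p) = −10p + 7.
Setting these equal: 5p − 1 = −10p + 7 ⇒ 15p = 8 ⇒ p = 8/15, and the value is (5)·(8/15) − 1 = 5/3.
For Column: with q = P(b2), equating T's and M's payoffs gives 7q − 3 = −8q + 7 ⇒ q = 2/3.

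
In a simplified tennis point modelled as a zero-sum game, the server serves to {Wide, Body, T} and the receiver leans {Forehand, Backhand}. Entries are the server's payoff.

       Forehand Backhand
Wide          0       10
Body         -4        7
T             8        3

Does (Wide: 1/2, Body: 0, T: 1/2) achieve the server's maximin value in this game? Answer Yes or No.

No

Against Forehand this mix gives (1/2)·0 + (1/2)·8 = 4.
Against Backhand this mix gives (1/2)·10 + (1/2)·3 = 13/2.
The receiver will play Forehand, holding the server to 4. Shifting weight toward the row that does better against Forehand would raise this floor (the equalizing mix achieves 16/3 against both Forehand and Backhand), so the proposed strategy is not optimal.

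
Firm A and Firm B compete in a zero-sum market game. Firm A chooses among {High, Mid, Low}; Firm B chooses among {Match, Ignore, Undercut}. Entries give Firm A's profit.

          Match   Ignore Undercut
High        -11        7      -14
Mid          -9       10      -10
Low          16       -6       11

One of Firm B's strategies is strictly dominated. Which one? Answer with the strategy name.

Match

Undercut holds Firm A's payoff strictly below Match in every row: -14 < -11, -10 < -9, 11 < 16.
So Match is strictly dominated for Firm B.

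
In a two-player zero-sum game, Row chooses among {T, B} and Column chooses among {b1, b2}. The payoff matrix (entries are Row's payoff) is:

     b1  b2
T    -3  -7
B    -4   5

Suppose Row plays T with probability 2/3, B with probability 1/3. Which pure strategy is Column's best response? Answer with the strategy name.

b1

If Column plays b1, Row's expected payoff is (2/3)·(-3) + (1/3)·(-4) = -10/3.
If Column plays b2, Row's expected payoff is (2/3)·(-7) + (1/3)·5 = -3.
Column minimizes Row's payoff; the smallest is -10/3, so the best response is b1.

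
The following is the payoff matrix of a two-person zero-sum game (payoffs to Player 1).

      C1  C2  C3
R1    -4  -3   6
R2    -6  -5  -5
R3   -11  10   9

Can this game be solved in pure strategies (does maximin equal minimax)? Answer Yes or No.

Row minima: R1 → -4, R2 → -6, R3 → -11; maximin = -4.
Column maxima: C1 → -4, C2 → 10, C3 → 9; minimax = -4.
maximin = minimax = -4, so a saddle point exists.

Yes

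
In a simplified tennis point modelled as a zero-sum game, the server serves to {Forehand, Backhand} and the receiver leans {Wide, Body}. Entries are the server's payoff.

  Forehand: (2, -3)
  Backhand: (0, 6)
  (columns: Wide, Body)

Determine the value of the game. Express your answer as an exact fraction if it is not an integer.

Row minima: Forehand → -3, Backhand → 0; maximin = 0.
Column maxima: Wide → 2, Body → 6; minimax = 2.
0 ≠ 2, so there is no saddle point; optimal play is mixed.
Let the server play Forehand with probability p. Expected payoff against Wide: 2p + 0(1−p) = 2p; against Body: (-3)p + 6(1−p) = −9p + 6.
Setting these equal: 2p = −9p + 6 ⇒ 11p = 6 ⇒ p = 6/11, and the value is (2)·(6/11) = 12/11.
For the receiver: with q = P(Wide), equating Forehand's and Backhand's payoffs gives 5q − 3 = −6q + 6 ⇒ q = 9/11.

12/11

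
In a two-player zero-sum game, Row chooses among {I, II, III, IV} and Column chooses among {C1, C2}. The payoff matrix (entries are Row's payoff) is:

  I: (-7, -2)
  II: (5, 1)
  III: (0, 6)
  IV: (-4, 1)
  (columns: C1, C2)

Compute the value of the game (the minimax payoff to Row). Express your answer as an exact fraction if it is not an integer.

Row minima: I → -7, II → 1, III → 0, IV → -4; maximin = 1.
Column maxima: C1 → 5, C2 → 6; minimax = 5.
1 ≠ 5, so there is no saddle point; optimal play is mixed.
I is strictly dominated by II, so Row never plays it.
IV is strictly dominated by III, so Row never plays it.
On the remaining 2×2 (II, III vs C1, C2):
Let Row play II with probability p. Expected payoff against C1: 5p + 0(1−p) = 5p; against C2: 1p + 6(1−p) = −5p + 6.
Setting these equal: 5p = −5p + 6 ⇒ 10p = 6 ⇒ p = 3/5, and the value is (5)·(3/5) = 3.
For Column: with q = P(C1), equating II's and III's payoffs gives 4q + 1 = −6q + 6 ⇒ q = 1/2.

3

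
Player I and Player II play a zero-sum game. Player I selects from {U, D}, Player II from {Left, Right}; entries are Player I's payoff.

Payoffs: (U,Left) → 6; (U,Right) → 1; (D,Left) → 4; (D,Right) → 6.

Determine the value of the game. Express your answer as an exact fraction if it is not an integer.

32/7

Row minima: U → 1, D → 4; maximin = 4.
Column maxima: Left → 6, Right → 6; minimax = 6.
4 ≠ 6, so there is no saddle point; optimal play is mixed.
Let Player I play U with probability p. Expected payoff against Left: 6p + 4(1−p) = 2p + 4; against Right: 1p + 6(1−p) = −5p + 6.
Setting these equal: 2p + 4 = −5p + 6 ⇒ 7p = 2 ⇒ p = 2/7, and the value is (2)·(2/7) + 4 = 32/7.
For Player II: with q = P(Left), equating U's and D's payoffs gives 5q + 1 = −2q + 6 ⇒ q = 5/7.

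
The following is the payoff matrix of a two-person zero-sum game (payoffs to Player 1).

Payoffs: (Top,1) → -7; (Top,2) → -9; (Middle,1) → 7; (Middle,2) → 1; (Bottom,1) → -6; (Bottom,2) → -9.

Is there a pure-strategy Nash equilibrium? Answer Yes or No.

Row minima: Top → -9, Middle → 1, Bottom → -9; maximin = 1.
Column maxima: 1 → 7, 2 → 1; minimax = 1.
maximin = minimax = 1, so a saddle point exists.

Yes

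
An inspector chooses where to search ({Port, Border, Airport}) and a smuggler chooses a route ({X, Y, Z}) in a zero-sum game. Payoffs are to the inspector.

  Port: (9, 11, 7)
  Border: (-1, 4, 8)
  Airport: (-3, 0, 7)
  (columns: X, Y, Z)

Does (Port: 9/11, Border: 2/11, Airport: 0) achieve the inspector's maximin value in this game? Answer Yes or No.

Yes

Against X this mix gives (9/11)·9 + (2/11)·(-1) = 79/11.
Against Y this mix gives (9/11)·11 + (2/11)·4 = 107/11.
Against Z this mix gives (9/11)·7 + (2/11)·8 = 79/11.
All of the smuggler's active replies (X, Z) yield 79/11, and no column does worse for the inspector. The mix makes the smuggler indifferent and guarantees 79/11, so it is optimal.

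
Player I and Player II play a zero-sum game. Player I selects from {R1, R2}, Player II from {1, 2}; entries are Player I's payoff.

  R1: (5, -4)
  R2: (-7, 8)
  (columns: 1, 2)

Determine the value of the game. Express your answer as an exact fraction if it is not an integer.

Row minima: R1 → -4, R2 → -7; maximin = -4.
Column maxima: 1 → 5, 2 → 8; minimax = 5.
-4 ≠ 5, so there is no saddle point; optimal play is mixed.
Let Player I play R1 with probability p. Expected payoff against 1: 5p + (-7)(1−p) = 12p − 7; against 2: (-4)p + 8(1−p) = −12p + 8.
Setting these equal: 12p − 7 = −12p + 8 ⇒ 24p = 15 ⇒ p = 5/8, and the value is (12)·(5/8) − 7 = 1/2.
For Player II: with q = P(1), equating R1's and R2's payoffs gives 9q − 4 = −15q + 8 ⇒ q = 1/2.

1/2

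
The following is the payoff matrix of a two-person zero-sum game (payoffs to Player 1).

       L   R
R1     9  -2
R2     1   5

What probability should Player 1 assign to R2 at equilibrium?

Row minima: R1 → -2, R2 → 1; maximin = 1.
Column maxima: L → 9, R → 5; minimax = 5.
1 ≠ 5, so there is no saddle point; optimal play is mixed.
Let Player 1 play R1 with probability p. Expected payoff against L: 9p + 1(1−p) = 8p + 1; against R: (-2)p + 5(1−p) = −7p + 5.
Setting these equal: 8p + 1 = −7p + 5 ⇒ 15p = 4 ⇒ p = 4/15, and the value is (8)·(4/15) + 1 = 47/15.
For Player 2: with q = P(L), equating R1's and R2's payoffs gives 11q − 2 = −4q + 5 ⇒ q = 7/15.

11/15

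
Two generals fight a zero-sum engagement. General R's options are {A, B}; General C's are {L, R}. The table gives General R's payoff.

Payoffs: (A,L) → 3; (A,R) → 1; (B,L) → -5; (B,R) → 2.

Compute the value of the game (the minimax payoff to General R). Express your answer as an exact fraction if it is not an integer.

11/9

Row minima: A → 1, B → -5; maximin = 1.
Column maxima: L → 3, R → 2; minimax = 2.
1 ≠ 2, so there is no saddle point; optimal play is mixed.
Let General R play A with probability p. Expected payoff against L: 3p + (-5)(1−p) = 8p − 5; against R: 1p + 2(1−p) = −p + 2.
Setting these equal: 8p − 5 = −p + 2 ⇒ 9p = 7 ⇒ p = 7/9, and the value is (8)·(7/9) − 5 = 11/9.
For General C: with q = P(L), equating A's and B's payoffs gives 2q + 1 = −7q + 2 ⇒ q = 1/9.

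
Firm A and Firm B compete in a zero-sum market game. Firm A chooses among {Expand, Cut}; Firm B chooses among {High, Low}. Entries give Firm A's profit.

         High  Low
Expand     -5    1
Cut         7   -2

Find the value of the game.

Row minima: Expand → -5, Cut → -2; maximin = -2.
Column maxima: High → 7, Low → 1; minimax = 1.
-2 ≠ 1, so there is no saddle point; optimal play is mixed.
Let Firm A play Expand with probability p. Expected payoff against High: (-5)p + 7(1−p) = −12p + 7; against Low: 1p + (-2)(1−p) = 3p − 2.
Setting these equal: −12p + 7 = 3p − 2 ⇒ −15p = -9 ⇒ p = 3/5, and the value is (-12)·(3/5) + 7 = -1/5.
For Firm B: with q = P(High), equating Expand's and Cut's payoffs gives −6q + 1 = 9q − 2 ⇒ q = 1/5.

-1/5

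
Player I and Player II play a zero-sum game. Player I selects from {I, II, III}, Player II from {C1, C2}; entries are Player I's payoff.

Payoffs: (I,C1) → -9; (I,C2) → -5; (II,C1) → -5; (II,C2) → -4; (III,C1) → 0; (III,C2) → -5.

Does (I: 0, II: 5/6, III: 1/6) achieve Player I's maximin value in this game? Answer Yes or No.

Against C1 this mix gives (5/6)·(-5) + (1/6)·0 = -25/6.
Against C2 this mix gives (5/6)·(-4) + (1/6)·(-5) = -25/6.
All of Player II's active replies (C1, C2) yield -25/6, and no column does worse for Player I. The mix makes Player II indifferent and guarantees -25/6, so it is optimal.

Yes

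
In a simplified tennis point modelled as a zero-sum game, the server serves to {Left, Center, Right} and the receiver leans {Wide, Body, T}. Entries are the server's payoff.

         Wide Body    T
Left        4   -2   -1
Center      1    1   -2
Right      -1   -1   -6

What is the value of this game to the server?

-5/4

Row minima: Left → -2, Center → -2, Right → -6; maximin = -2.
Column maxima: Wide → 4, Body → 1, T → -1; minimax = -1.
-2 ≠ -1, so there is no saddle point; optimal play is mixed.
Right is strictly dominated by Center, so the server never plays it.
Wide is strictly dominated by T (it gives the server strictly more in every row), so the receiver never plays it.
On the remaining 2×2 (Left, Center vs Body, T):
Let the server play Left with probability p. Expected payoff against Body: (-2)p + 1(1−p) = −3p + 1; against T: (-1)p + (-2)(1−p) = p − 2.
Setting these equal: −3p + 1 = p − 2 ⇒ −4p = -3 ⇒ p = 3/4, and the value is (-3)·(3/4) + 1 = -5/4.
For the receiver: with q = P(Body), equating Left's and Center's payoffs gives −q − 1 = 3q − 2 ⇒ q = 1/4.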